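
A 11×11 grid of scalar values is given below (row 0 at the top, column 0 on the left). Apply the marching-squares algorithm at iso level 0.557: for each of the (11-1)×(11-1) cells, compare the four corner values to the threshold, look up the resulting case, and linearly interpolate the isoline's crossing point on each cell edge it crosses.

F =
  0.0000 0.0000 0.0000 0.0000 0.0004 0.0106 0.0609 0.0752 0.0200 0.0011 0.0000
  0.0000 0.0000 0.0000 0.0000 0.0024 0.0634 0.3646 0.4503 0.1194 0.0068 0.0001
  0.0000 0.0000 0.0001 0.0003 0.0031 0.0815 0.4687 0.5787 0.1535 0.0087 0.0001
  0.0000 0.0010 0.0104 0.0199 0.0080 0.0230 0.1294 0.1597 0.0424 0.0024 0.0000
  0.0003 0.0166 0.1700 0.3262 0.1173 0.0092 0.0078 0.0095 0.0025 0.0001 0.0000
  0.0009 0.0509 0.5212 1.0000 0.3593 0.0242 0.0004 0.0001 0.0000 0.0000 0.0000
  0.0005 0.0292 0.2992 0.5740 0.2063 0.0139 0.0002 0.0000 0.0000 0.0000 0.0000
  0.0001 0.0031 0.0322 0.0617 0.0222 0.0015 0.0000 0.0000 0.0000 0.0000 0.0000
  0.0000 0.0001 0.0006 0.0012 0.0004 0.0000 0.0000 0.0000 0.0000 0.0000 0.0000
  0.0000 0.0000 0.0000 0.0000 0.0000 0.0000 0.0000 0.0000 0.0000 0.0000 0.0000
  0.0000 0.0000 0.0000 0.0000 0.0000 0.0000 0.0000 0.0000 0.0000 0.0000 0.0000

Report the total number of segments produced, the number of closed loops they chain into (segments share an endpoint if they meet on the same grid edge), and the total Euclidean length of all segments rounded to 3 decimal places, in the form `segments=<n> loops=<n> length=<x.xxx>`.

segments=10 loops=2 length=5.440

cell (1,6): code 0100 → (1.831,7.000)–(2.000,6.803)
cell (1,7): code 1000 → (2.000,7.051)–(1.831,7.000)
cell (2,6): code 0010 → (2.000,6.803)–(2.052,7.000)
cell (2,7): code 0001 → (2.052,7.000)–(2.000,7.051)
cell (4,2): code 0100 → (4.343,3.000)–(5.000,2.075)
cell (4,3): code 1000 → (5.000,3.691)–(4.343,3.000)
cell (5,2): code 0110 → (5.000,2.075)–(6.000,2.938)
cell (5,3): code 1001 → (6.000,3.046)–(5.000,3.691)
cell (6,2): code 0010 → (6.000,2.938)–(6.033,3.000)
cell (6,3): code 0001 → (6.033,3.000)–(6.000,3.046)
total: 10 segments, chained into 2 closed loop(s), length Σ = 5.440451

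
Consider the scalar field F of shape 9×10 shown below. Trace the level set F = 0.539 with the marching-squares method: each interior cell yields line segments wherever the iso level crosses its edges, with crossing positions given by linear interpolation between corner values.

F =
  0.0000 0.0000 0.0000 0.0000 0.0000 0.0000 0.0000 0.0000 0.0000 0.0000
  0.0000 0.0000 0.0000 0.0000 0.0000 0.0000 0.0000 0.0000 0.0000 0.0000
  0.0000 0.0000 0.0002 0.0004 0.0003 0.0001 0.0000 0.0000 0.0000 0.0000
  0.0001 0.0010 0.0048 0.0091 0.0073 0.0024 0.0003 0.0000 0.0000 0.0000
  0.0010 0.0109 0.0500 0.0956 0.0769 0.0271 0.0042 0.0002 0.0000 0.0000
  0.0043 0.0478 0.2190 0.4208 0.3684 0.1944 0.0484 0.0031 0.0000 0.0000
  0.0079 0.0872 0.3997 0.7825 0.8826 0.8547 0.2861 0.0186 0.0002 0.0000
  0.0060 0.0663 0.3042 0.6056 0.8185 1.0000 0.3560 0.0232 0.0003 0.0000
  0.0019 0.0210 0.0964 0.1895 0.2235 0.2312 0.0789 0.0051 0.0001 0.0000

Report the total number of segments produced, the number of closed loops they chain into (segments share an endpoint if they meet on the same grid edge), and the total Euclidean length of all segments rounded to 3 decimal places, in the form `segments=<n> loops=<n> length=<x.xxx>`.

cell (5,2): code 0100 → (5.327,3.000)–(6.000,2.364)
cell (5,3): code 1100 → (5.332,4.000)–(5.327,3.000)
cell (5,4): code 1100 → (5.522,5.000)–(5.332,4.000)
cell (5,5): code 1000 → (6.000,5.555)–(5.522,5.000)
cell (6,2): code 0110 → (6.000,2.364)–(7.000,2.779)
cell (6,5): code 1001 → (7.000,5.716)–(6.000,5.555)
cell (7,2): code 0010 → (7.000,2.779)–(7.160,3.000)
cell (7,3): code 0011 → (7.160,3.000)–(7.470,4.000)
cell (7,4): code 0011 → (7.470,4.000)–(7.600,5.000)
cell (7,5): code 0001 → (7.600,5.000)–(7.000,5.716)
total: 10 segments, chained into 1 closed loop(s), length Σ = 9.034298

segments=10 loops=1 length=9.034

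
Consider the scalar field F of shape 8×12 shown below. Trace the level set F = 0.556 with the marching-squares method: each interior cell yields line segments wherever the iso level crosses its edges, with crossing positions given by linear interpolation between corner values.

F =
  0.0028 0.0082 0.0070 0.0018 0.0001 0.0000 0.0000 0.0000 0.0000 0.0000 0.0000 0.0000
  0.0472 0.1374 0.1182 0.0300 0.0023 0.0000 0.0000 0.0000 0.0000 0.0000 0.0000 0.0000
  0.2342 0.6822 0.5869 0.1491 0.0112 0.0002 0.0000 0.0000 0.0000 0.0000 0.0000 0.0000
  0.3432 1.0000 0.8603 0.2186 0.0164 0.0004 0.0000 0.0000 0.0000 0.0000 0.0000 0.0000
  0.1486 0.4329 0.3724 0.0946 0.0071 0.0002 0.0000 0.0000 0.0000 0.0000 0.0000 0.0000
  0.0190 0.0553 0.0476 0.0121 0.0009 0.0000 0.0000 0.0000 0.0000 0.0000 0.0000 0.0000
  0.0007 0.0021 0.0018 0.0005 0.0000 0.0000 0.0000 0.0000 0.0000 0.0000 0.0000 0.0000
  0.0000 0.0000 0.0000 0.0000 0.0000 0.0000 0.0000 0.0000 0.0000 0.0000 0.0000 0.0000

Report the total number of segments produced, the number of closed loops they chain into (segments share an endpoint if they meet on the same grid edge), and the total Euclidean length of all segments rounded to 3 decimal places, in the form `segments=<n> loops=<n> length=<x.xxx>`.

segments=8 loops=1 length=6.459

cell (1,0): code 0100 → (1.768,1.000)–(2.000,0.718)
cell (1,1): code 1100 → (1.934,2.000)–(1.768,1.000)
cell (1,2): code 1000 → (2.000,2.071)–(1.934,2.000)
cell (2,0): code 0110 → (2.000,0.718)–(3.000,0.324)
cell (2,2): code 1001 → (3.000,2.474)–(2.000,2.071)
cell (3,0): code 0010 → (3.000,0.324)–(3.783,1.000)
cell (3,1): code 0011 → (3.783,1.000)–(3.624,2.000)
cell (3,2): code 0001 → (3.624,2.000)–(3.000,2.474)
total: 8 segments, chained into 1 closed loop(s), length Σ = 6.458732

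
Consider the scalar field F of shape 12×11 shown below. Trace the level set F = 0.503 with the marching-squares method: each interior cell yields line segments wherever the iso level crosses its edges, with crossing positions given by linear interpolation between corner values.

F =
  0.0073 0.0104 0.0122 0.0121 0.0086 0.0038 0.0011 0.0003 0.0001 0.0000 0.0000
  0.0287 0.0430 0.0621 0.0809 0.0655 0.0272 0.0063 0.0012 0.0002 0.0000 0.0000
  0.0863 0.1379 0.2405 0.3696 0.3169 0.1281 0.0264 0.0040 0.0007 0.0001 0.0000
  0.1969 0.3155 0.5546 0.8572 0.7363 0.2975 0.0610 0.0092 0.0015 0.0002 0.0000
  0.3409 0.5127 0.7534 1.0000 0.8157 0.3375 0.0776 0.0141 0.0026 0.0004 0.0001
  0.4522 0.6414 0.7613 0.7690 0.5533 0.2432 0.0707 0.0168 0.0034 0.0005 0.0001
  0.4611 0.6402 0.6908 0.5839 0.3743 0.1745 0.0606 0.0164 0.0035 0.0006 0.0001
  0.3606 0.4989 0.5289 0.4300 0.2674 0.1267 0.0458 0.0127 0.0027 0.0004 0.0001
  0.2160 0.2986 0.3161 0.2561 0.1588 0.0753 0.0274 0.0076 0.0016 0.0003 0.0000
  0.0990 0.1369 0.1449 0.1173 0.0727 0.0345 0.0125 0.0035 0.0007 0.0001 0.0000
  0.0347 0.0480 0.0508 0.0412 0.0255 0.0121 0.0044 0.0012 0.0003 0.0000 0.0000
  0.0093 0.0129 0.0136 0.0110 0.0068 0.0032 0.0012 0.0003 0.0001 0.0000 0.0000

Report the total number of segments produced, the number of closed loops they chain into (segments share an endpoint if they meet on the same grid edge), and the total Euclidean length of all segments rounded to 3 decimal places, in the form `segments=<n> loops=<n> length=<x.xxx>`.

cell (2,1): code 0100 → (2.836,2.000)–(3.000,1.784)
cell (2,2): code 1100 → (2.274,3.000)–(2.836,2.000)
cell (2,3): code 1100 → (2.444,4.000)–(2.274,3.000)
cell (2,4): code 1000 → (3.000,4.532)–(2.444,4.000)
cell (3,0): code 0100 → (3.951,1.000)–(4.000,0.944)
cell (3,1): code 1110 → (3.000,1.784)–(3.951,1.000)
cell (3,4): code 1001 → (4.000,4.654)–(3.000,4.532)
cell (4,0): code 0110 → (4.000,0.944)–(5.000,0.268)
cell (4,4): code 1001 → (5.000,4.162)–(4.000,4.654)
cell (5,0): code 0110 → (5.000,0.268)–(6.000,0.234)
cell (5,3): code 1011 → (6.000,3.386)–(5.281,4.000)
cell (5,4): code 0001 → (5.281,4.000)–(5.000,4.162)
cell (6,0): code 0010 → (6.000,0.234)–(6.971,1.000)
cell (6,1): code 0111 → (6.971,1.000)–(7.000,1.137)
cell (6,2): code 1011 → (7.000,2.262)–(6.526,3.000)
cell (6,3): code 0001 → (6.526,3.000)–(6.000,3.386)
cell (7,1): code 0010 → (7.000,1.137)–(7.122,2.000)
cell (7,2): code 0001 → (7.122,2.000)–(7.000,2.262)
total: 18 segments, chained into 1 closed loop(s), length Σ = 14.175177

segments=18 loops=1 length=14.175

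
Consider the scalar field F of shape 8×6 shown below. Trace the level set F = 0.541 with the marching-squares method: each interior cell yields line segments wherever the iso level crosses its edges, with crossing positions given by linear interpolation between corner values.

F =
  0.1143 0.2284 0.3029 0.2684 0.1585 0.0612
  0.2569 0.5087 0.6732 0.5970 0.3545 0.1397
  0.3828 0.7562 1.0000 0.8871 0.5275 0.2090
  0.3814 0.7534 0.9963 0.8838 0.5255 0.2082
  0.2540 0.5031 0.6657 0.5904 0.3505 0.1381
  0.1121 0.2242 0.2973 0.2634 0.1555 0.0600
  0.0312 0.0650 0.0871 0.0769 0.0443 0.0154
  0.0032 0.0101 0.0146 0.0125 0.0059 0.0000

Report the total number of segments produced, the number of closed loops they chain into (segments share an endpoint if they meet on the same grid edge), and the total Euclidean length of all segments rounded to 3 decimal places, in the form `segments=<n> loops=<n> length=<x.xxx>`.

segments=14 loops=1 length=11.364

cell (0,1): code 0100 → (0.643,2.000)–(1.000,1.196)
cell (0,2): code 1100 → (0.830,3.000)–(0.643,2.000)
cell (0,3): code 1000 → (1.000,3.231)–(0.830,3.000)
cell (1,0): code 0100 → (1.131,1.000)–(2.000,0.424)
cell (1,1): code 1110 → (1.000,1.196)–(1.131,1.000)
cell (1,3): code 1001 → (2.000,3.962)–(1.000,3.231)
cell (2,0): code 0110 → (2.000,0.424)–(3.000,0.429)
cell (2,3): code 1001 → (3.000,3.957)–(2.000,3.962)
cell (3,0): code 0010 → (3.000,0.429)–(3.849,1.000)
cell (3,1): code 0111 → (3.849,1.000)–(4.000,1.233)
cell (3,3): code 1001 → (4.000,3.206)–(3.000,3.957)
cell (4,1): code 0010 → (4.000,1.233)–(4.338,2.000)
cell (4,2): code 0011 → (4.338,2.000)–(4.151,3.000)
cell (4,3): code 0001 → (4.151,3.000)–(4.000,3.206)
total: 14 segments, chained into 1 closed loop(s), length Σ = 11.363924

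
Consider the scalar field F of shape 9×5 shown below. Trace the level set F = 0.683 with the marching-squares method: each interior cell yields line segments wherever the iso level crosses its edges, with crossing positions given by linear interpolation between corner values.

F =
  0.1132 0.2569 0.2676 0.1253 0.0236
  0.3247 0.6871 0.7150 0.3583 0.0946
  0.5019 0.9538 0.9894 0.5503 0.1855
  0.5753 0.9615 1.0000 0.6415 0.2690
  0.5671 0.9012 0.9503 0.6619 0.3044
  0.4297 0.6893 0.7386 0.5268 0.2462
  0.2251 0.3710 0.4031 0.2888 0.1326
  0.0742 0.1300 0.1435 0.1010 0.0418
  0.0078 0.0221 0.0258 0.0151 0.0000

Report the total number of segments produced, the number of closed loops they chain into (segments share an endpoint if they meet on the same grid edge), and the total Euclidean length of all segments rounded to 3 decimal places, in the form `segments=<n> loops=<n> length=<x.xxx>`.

segments=14 loops=1 length=11.224

cell (0,0): code 0100 → (0.990,1.000)–(1.000,0.989)
cell (0,1): code 1100 → (0.928,2.000)–(0.990,1.000)
cell (0,2): code 1000 → (1.000,2.090)–(0.928,2.000)
cell (1,0): code 0110 → (1.000,0.989)–(2.000,0.401)
cell (1,2): code 1001 → (2.000,2.698)–(1.000,2.090)
cell (2,0): code 0110 → (2.000,0.401)–(3.000,0.279)
cell (2,2): code 1001 → (3.000,2.884)–(2.000,2.698)
cell (3,0): code 0110 → (3.000,0.279)–(4.000,0.347)
cell (3,2): code 1001 → (4.000,2.927)–(3.000,2.884)
cell (4,0): code 0110 → (4.000,0.347)–(5.000,0.976)
cell (4,2): code 1001 → (5.000,2.263)–(4.000,2.927)
cell (5,0): code 0010 → (5.000,0.976)–(5.020,1.000)
cell (5,1): code 0011 → (5.020,1.000)–(5.166,2.000)
cell (5,2): code 0001 → (5.166,2.000)–(5.000,2.263)
total: 14 segments, chained into 1 closed loop(s), length Σ = 11.223883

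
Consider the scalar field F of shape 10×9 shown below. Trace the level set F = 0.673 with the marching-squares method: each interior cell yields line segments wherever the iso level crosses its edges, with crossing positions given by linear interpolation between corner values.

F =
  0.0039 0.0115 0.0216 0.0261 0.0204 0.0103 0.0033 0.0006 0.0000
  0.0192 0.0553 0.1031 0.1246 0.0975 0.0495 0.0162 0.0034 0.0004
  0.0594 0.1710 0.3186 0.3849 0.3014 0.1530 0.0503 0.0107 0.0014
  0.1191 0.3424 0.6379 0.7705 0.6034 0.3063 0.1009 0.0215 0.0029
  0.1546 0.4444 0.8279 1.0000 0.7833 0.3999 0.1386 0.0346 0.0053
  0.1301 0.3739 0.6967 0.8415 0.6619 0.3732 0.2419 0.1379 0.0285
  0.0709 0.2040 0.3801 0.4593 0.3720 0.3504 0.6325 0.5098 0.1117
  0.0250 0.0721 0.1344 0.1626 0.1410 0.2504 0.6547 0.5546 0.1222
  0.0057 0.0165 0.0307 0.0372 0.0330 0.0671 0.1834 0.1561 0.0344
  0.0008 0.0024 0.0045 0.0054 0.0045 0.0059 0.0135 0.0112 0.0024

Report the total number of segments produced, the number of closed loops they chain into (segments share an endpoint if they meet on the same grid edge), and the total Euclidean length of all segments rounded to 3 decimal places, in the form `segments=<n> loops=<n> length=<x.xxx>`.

segments=12 loops=1 length=8.215

cell (2,2): code 0100 → (2.747,3.000)–(3.000,2.265)
cell (2,3): code 1000 → (3.000,3.583)–(2.747,3.000)
cell (3,1): code 0100 → (3.185,2.000)–(4.000,1.596)
cell (3,2): code 1110 → (3.000,2.265)–(3.185,2.000)
cell (3,3): code 1101 → (3.387,4.000)–(3.000,3.583)
cell (3,4): code 1000 → (4.000,4.288)–(3.387,4.000)
cell (4,1): code 0110 → (4.000,1.596)–(5.000,1.927)
cell (4,3): code 1011 → (5.000,3.938)–(4.909,4.000)
cell (4,4): code 0001 → (4.909,4.000)–(4.000,4.288)
cell (5,1): code 0010 → (5.000,1.927)–(5.075,2.000)
cell (5,2): code 0011 → (5.075,2.000)–(5.441,3.000)
cell (5,3): code 0001 → (5.441,3.000)–(5.000,3.938)
total: 12 segments, chained into 1 closed loop(s), length Σ = 8.214767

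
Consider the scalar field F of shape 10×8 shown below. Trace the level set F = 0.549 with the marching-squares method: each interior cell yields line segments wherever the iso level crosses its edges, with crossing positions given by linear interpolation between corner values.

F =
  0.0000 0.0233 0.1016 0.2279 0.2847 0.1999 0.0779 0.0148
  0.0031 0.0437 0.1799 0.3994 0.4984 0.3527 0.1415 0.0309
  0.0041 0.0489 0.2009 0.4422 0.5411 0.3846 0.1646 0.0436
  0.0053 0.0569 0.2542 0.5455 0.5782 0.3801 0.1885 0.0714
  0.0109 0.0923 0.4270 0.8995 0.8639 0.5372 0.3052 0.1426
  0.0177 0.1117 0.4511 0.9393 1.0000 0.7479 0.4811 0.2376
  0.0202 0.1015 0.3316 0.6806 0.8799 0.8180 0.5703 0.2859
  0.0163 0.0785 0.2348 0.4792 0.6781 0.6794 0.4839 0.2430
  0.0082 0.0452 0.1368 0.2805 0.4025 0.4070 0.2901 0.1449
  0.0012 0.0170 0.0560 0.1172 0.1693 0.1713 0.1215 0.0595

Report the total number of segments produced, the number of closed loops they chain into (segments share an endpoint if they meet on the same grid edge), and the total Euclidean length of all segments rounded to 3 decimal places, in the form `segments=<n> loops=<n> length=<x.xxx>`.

segments=18 loops=1 length=13.987

cell (2,3): code 0100 → (2.213,4.000)–(3.000,3.107)
cell (2,4): code 1000 → (3.000,4.147)–(2.213,4.000)
cell (3,2): code 0100 → (3.010,3.000)–(4.000,2.258)
cell (3,3): code 1110 → (3.000,3.107)–(3.010,3.000)
cell (3,4): code 1001 → (4.000,4.964)–(3.000,4.147)
cell (4,2): code 0110 → (4.000,2.258)–(5.000,2.201)
cell (4,4): code 1101 → (4.056,5.000)–(4.000,4.964)
cell (4,5): code 1000 → (5.000,5.746)–(4.056,5.000)
cell (5,2): code 0110 → (5.000,2.201)–(6.000,2.623)
cell (5,5): code 1101 → (5.761,6.000)–(5.000,5.746)
cell (5,6): code 1000 → (6.000,6.075)–(5.761,6.000)
cell (6,2): code 0010 → (6.000,2.623)–(6.653,3.000)
cell (6,3): code 0111 → (6.653,3.000)–(7.000,3.351)
cell (6,5): code 1011 → (7.000,5.667)–(6.247,6.000)
cell (6,6): code 0001 → (6.247,6.000)–(6.000,6.075)
cell (7,3): code 0010 → (7.000,3.351)–(7.468,4.000)
cell (7,4): code 0011 → (7.468,4.000)–(7.479,5.000)
cell (7,5): code 0001 → (7.479,5.000)–(7.000,5.667)
total: 18 segments, chained into 1 closed loop(s), length Σ = 13.986900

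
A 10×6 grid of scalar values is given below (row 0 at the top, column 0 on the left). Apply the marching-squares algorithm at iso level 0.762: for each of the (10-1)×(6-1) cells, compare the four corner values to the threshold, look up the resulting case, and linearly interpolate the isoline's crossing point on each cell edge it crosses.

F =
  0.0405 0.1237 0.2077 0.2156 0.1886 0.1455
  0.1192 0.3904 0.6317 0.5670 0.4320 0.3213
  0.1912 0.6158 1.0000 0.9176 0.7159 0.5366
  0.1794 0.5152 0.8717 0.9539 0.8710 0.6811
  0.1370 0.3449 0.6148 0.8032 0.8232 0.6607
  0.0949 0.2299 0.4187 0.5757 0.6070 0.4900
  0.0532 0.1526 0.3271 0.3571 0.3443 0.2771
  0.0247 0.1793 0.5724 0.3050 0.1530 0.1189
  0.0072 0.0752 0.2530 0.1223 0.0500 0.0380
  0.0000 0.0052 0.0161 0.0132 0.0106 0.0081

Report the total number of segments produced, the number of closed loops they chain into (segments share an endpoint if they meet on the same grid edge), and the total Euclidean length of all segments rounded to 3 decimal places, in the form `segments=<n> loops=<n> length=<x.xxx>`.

cell (1,1): code 0100 → (1.354,2.000)–(2.000,1.381)
cell (1,2): code 1100 → (1.556,3.000)–(1.354,2.000)
cell (1,3): code 1000 → (2.000,3.771)–(1.556,3.000)
cell (2,1): code 0110 → (2.000,1.381)–(3.000,1.692)
cell (2,3): code 1101 → (2.297,4.000)–(2.000,3.771)
cell (2,4): code 1000 → (3.000,4.574)–(2.297,4.000)
cell (3,1): code 0010 → (3.000,1.692)–(3.427,2.000)
cell (3,2): code 0111 → (3.427,2.000)–(4.000,2.781)
cell (3,4): code 1001 → (4.000,4.377)–(3.000,4.574)
cell (4,2): code 0010 → (4.000,2.781)–(4.181,3.000)
cell (4,3): code 0011 → (4.181,3.000)–(4.283,4.000)
cell (4,4): code 0001 → (4.283,4.000)–(4.000,4.377)
total: 12 segments, chained into 1 closed loop(s), length Σ = 9.410027

segments=12 loops=1 length=9.410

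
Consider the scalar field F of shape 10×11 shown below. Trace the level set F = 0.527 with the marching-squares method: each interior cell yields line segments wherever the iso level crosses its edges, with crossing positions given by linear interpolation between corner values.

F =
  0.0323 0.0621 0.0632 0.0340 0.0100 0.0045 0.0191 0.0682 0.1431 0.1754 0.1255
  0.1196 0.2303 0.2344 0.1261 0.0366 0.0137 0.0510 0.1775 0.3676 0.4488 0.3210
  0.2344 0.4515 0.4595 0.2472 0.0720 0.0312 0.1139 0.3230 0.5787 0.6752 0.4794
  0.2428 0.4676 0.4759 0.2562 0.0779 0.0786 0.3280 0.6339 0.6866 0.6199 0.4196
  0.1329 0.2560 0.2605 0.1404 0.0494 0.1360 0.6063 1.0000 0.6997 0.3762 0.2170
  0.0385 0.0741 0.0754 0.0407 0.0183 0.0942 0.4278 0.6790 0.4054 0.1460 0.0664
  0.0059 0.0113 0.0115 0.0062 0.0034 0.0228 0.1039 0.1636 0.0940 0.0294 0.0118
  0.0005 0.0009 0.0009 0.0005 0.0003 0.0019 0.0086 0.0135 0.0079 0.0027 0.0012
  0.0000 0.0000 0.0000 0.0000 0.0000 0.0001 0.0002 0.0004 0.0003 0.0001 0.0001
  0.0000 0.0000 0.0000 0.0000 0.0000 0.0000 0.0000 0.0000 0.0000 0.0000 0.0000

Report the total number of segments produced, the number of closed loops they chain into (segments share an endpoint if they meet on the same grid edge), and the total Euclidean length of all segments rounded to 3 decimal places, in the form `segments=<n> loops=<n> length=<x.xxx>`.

segments=16 loops=1 length=11.496

cell (1,7): code 0100 → (1.755,8.000)–(2.000,7.798)
cell (1,8): code 1100 → (1.345,9.000)–(1.755,8.000)
cell (1,9): code 1000 → (2.000,9.757)–(1.345,9.000)
cell (2,6): code 0100 → (2.656,7.000)–(3.000,6.651)
cell (2,7): code 1110 → (2.000,7.798)–(2.656,7.000)
cell (2,9): code 1001 → (3.000,9.464)–(2.000,9.757)
cell (3,5): code 0100 → (3.715,6.000)–(4.000,5.831)
cell (3,6): code 1110 → (3.000,6.651)–(3.715,6.000)
cell (3,8): code 1011 → (4.000,8.534)–(3.381,9.000)
cell (3,9): code 0001 → (3.381,9.000)–(3.000,9.464)
cell (4,5): code 0010 → (4.000,5.831)–(4.444,6.000)
cell (4,6): code 0111 → (4.444,6.000)–(5.000,6.395)
cell (4,7): code 1011 → (5.000,7.556)–(4.587,8.000)
cell (4,8): code 0001 → (4.587,8.000)–(4.000,8.534)
cell (5,6): code 0010 → (5.000,6.395)–(5.295,7.000)
cell (5,7): code 0001 → (5.295,7.000)–(5.000,7.556)
total: 16 segments, chained into 1 closed loop(s), length Σ = 11.496341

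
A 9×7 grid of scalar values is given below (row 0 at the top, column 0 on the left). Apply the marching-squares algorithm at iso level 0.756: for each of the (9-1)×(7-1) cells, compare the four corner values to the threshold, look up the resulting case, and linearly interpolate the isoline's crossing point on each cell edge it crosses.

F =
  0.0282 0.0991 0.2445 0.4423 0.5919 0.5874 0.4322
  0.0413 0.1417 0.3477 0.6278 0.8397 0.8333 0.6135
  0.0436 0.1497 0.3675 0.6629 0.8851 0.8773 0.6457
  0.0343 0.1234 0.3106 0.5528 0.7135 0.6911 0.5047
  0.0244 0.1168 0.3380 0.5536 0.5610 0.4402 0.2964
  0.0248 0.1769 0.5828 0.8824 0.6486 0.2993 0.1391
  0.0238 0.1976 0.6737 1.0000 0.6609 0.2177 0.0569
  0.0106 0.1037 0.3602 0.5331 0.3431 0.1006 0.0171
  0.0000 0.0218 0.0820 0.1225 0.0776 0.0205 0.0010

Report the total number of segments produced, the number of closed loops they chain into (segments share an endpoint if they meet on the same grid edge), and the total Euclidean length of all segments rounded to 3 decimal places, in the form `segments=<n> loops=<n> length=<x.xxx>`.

cell (0,3): code 0100 → (0.662,4.000)–(1.000,3.605)
cell (0,4): code 1100 → (0.686,5.000)–(0.662,4.000)
cell (0,5): code 1000 → (1.000,5.352)–(0.686,5.000)
cell (1,3): code 0110 → (1.000,3.605)–(2.000,3.419)
cell (1,5): code 1001 → (2.000,5.524)–(1.000,5.352)
cell (2,3): code 0010 → (2.000,3.419)–(2.752,4.000)
cell (2,4): code 0011 → (2.752,4.000)–(2.651,5.000)
cell (2,5): code 0001 → (2.651,5.000)–(2.000,5.524)
cell (4,2): code 0100 → (4.616,3.000)–(5.000,2.578)
cell (4,3): code 1000 → (5.000,3.541)–(4.616,3.000)
cell (5,2): code 0110 → (5.000,2.578)–(6.000,2.252)
cell (5,3): code 1001 → (6.000,3.720)–(5.000,3.541)
cell (6,2): code 0010 → (6.000,2.252)–(6.523,3.000)
cell (6,3): code 0001 → (6.523,3.000)–(6.000,3.720)
total: 14 segments, chained into 2 closed loop(s), length Σ = 11.918454

segments=14 loops=2 length=11.918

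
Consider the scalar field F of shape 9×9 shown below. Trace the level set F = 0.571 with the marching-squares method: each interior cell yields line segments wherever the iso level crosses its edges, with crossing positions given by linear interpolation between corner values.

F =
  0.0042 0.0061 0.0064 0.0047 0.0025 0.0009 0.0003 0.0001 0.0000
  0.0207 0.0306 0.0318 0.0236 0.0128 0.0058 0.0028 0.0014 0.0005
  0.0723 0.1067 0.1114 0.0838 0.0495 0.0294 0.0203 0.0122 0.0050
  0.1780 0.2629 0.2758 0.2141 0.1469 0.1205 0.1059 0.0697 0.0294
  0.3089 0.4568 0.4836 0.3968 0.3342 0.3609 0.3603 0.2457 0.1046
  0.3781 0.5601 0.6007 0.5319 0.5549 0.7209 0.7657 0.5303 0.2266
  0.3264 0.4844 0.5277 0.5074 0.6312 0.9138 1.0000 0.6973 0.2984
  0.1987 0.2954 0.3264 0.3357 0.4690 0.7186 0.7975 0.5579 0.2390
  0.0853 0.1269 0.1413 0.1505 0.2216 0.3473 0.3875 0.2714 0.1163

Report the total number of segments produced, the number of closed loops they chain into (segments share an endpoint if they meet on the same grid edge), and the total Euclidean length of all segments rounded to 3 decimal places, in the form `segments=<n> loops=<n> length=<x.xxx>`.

segments=18 loops=2 length=13.185

cell (4,1): code 0100 → (4.746,2.000)–(5.000,1.268)
cell (4,2): code 1000 → (5.000,2.432)–(4.746,2.000)
cell (4,4): code 0100 → (4.584,5.000)–(5.000,4.097)
cell (4,5): code 1100 → (4.520,6.000)–(4.584,5.000)
cell (4,6): code 1000 → (5.000,6.827)–(4.520,6.000)
cell (5,1): code 0010 → (5.000,1.268)–(5.407,2.000)
cell (5,2): code 0001 → (5.407,2.000)–(5.000,2.432)
cell (5,3): code 0100 → (5.211,4.000)–(6.000,3.514)
cell (5,4): code 1110 → (5.000,4.097)–(5.211,4.000)
cell (5,6): code 1101 → (5.244,7.000)–(5.000,6.827)
cell (5,7): code 1000 → (6.000,7.317)–(5.244,7.000)
cell (6,3): code 0010 → (6.000,3.514)–(6.371,4.000)
cell (6,4): code 0111 → (6.371,4.000)–(7.000,4.409)
cell (6,6): code 1011 → (7.000,6.945)–(6.906,7.000)
cell (6,7): code 0001 → (6.906,7.000)–(6.000,7.317)
cell (7,4): code 0010 → (7.000,4.409)–(7.398,5.000)
cell (7,5): code 0011 → (7.398,5.000)–(7.552,6.000)
cell (7,6): code 0001 → (7.552,6.000)–(7.000,6.945)
total: 18 segments, chained into 2 closed loop(s), length Σ = 13.185320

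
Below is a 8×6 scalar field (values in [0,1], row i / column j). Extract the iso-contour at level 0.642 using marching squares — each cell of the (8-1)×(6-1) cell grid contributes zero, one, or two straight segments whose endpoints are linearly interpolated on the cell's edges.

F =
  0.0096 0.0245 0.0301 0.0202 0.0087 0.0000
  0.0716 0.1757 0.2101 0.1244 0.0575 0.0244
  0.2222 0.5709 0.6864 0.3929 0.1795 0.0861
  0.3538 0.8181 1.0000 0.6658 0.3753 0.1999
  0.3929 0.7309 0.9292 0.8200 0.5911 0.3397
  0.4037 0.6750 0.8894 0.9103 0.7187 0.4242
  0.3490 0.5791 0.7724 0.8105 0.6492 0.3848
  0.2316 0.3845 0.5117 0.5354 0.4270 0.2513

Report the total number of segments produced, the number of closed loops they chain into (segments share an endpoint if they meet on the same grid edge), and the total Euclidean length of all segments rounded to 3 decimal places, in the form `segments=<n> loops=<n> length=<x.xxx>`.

segments=18 loops=1 length=12.941

cell (1,1): code 0100 → (1.907,2.000)–(2.000,1.616)
cell (1,2): code 1000 → (2.000,2.151)–(1.907,2.000)
cell (2,0): code 0100 → (2.288,1.000)–(3.000,0.621)
cell (2,1): code 1110 → (2.000,1.616)–(2.288,1.000)
cell (2,2): code 1101 → (2.913,3.000)–(2.000,2.151)
cell (2,3): code 1000 → (3.000,3.082)–(2.913,3.000)
cell (3,0): code 0110 → (3.000,0.621)–(4.000,0.737)
cell (3,3): code 1001 → (4.000,3.778)–(3.000,3.082)
cell (4,0): code 0110 → (4.000,0.737)–(5.000,0.878)
cell (4,3): code 1101 → (4.399,4.000)–(4.000,3.778)
cell (4,4): code 1000 → (5.000,4.260)–(4.399,4.000)
cell (5,0): code 0010 → (5.000,0.878)–(5.344,1.000)
cell (5,1): code 0111 → (5.344,1.000)–(6.000,1.325)
cell (5,4): code 1001 → (6.000,4.027)–(5.000,4.260)
cell (6,1): code 0010 → (6.000,1.325)–(6.500,2.000)
cell (6,2): code 0011 → (6.500,2.000)–(6.613,3.000)
cell (6,3): code 0011 → (6.613,3.000)–(6.032,4.000)
cell (6,4): code 0001 → (6.032,4.000)–(6.000,4.027)
total: 18 segments, chained into 1 closed loop(s), length Σ = 12.940973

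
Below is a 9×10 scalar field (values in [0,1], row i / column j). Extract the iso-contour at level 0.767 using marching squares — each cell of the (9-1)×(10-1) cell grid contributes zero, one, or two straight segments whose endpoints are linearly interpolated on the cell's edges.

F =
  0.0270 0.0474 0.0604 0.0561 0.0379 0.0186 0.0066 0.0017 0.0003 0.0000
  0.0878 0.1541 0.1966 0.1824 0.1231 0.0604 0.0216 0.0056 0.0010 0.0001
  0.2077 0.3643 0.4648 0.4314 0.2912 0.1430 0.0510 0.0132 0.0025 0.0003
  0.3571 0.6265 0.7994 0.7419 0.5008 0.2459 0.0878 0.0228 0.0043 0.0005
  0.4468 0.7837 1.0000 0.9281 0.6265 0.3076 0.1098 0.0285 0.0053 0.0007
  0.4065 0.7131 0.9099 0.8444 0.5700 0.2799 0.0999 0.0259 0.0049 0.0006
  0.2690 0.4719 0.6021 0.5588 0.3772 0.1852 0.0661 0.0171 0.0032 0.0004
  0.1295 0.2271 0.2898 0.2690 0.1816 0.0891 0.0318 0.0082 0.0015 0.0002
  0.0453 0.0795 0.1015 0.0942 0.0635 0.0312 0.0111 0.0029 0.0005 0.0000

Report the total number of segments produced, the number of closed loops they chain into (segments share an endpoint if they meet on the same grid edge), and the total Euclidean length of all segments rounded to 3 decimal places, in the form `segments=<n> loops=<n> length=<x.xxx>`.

cell (2,1): code 0100 → (2.903,2.000)–(3.000,1.813)
cell (2,2): code 1000 → (3.000,2.563)–(2.903,2.000)
cell (3,0): code 0100 → (3.894,1.000)–(4.000,0.950)
cell (3,1): code 1110 → (3.000,1.813)–(3.894,1.000)
cell (3,2): code 1101 → (3.135,3.000)–(3.000,2.563)
cell (3,3): code 1000 → (4.000,3.534)–(3.135,3.000)
cell (4,0): code 0010 → (4.000,0.950)–(4.237,1.000)
cell (4,1): code 0111 → (4.237,1.000)–(5.000,1.274)
cell (4,3): code 1001 → (5.000,3.282)–(4.000,3.534)
cell (5,1): code 0010 → (5.000,1.274)–(5.464,2.000)
cell (5,2): code 0011 → (5.464,2.000)–(5.271,3.000)
cell (5,3): code 0001 → (5.271,3.000)–(5.000,3.282)
total: 12 segments, chained into 1 closed loop(s), length Σ = 7.937094

segments=12 loops=1 length=7.937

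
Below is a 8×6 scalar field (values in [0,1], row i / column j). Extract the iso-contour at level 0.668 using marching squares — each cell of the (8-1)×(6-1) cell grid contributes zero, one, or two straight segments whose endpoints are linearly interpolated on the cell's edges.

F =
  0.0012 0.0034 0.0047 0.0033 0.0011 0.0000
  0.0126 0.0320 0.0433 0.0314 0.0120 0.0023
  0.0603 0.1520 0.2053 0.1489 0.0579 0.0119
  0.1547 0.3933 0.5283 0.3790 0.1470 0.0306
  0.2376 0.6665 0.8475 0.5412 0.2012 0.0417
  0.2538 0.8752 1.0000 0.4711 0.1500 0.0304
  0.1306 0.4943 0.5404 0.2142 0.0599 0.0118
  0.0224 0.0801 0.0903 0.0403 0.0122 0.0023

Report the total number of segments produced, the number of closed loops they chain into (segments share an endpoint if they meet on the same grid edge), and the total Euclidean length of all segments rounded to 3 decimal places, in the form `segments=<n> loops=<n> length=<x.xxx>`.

cell (3,1): code 0100 → (3.438,2.000)–(4.000,1.008)
cell (3,2): code 1000 → (4.000,2.586)–(3.438,2.000)
cell (4,0): code 0100 → (4.007,1.000)–(5.000,0.667)
cell (4,1): code 1110 → (4.000,1.008)–(4.007,1.000)
cell (4,2): code 1001 → (5.000,2.628)–(4.000,2.586)
cell (5,0): code 0010 → (5.000,0.667)–(5.544,1.000)
cell (5,1): code 0011 → (5.544,1.000)–(5.722,2.000)
cell (5,2): code 0001 → (5.722,2.000)–(5.000,2.628)
total: 8 segments, chained into 1 closed loop(s), length Σ = 6.622218

segments=8 loops=1 length=6.622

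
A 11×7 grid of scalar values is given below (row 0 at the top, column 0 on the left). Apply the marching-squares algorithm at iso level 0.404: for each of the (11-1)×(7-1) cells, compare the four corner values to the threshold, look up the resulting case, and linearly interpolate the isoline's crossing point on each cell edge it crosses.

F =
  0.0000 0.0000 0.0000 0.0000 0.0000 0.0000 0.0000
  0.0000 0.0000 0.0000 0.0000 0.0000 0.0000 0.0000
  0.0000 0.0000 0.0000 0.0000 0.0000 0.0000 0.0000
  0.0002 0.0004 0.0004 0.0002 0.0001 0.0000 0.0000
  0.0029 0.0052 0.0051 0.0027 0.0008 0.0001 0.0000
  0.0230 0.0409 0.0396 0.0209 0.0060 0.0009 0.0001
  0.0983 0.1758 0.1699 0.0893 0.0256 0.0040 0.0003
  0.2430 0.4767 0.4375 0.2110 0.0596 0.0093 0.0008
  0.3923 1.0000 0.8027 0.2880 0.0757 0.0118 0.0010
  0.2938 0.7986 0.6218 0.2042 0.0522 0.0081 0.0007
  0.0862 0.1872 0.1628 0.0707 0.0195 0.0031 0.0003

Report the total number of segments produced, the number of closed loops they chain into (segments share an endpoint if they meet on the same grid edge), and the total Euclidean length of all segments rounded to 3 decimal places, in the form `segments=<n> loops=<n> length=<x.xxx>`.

segments=10 loops=1 length=8.763

cell (6,0): code 0100 → (6.758,1.000)–(7.000,0.689)
cell (6,1): code 1100 → (6.875,2.000)–(6.758,1.000)
cell (6,2): code 1000 → (7.000,2.148)–(6.875,2.000)
cell (7,0): code 0110 → (7.000,0.689)–(8.000,0.019)
cell (7,2): code 1001 → (8.000,2.775)–(7.000,2.148)
cell (8,0): code 0110 → (8.000,0.019)–(9.000,0.218)
cell (8,2): code 1001 → (9.000,2.522)–(8.000,2.775)
cell (9,0): code 0010 → (9.000,0.218)–(9.645,1.000)
cell (9,1): code 0011 → (9.645,1.000)–(9.475,2.000)
cell (9,2): code 0001 → (9.475,2.000)–(9.000,2.522)
total: 10 segments, chained into 1 closed loop(s), length Σ = 8.762542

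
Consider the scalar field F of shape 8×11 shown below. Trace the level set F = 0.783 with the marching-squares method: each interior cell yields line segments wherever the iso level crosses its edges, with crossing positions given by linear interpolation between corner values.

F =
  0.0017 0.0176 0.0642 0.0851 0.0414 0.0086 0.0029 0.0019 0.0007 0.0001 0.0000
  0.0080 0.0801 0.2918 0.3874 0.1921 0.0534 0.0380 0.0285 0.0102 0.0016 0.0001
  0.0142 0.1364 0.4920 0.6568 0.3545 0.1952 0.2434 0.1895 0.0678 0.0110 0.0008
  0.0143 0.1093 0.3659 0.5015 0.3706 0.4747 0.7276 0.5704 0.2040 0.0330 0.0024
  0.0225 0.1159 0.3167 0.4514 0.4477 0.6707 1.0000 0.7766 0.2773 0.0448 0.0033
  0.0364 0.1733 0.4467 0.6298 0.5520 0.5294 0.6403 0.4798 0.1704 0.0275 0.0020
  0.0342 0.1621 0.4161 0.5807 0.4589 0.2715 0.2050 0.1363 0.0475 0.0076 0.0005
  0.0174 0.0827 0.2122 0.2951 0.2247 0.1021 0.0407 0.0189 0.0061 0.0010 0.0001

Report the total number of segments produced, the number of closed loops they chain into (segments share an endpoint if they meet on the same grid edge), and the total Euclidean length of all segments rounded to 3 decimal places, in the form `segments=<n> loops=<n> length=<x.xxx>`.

segments=4 loops=1 length=4.327

cell (3,5): code 0100 → (3.203,6.000)–(4.000,5.341)
cell (3,6): code 1000 → (4.000,6.971)–(3.203,6.000)
cell (4,5): code 0010 → (4.000,5.341)–(4.603,6.000)
cell (4,6): code 0001 → (4.603,6.000)–(4.000,6.971)
total: 4 segments, chained into 1 closed loop(s), length Σ = 4.326955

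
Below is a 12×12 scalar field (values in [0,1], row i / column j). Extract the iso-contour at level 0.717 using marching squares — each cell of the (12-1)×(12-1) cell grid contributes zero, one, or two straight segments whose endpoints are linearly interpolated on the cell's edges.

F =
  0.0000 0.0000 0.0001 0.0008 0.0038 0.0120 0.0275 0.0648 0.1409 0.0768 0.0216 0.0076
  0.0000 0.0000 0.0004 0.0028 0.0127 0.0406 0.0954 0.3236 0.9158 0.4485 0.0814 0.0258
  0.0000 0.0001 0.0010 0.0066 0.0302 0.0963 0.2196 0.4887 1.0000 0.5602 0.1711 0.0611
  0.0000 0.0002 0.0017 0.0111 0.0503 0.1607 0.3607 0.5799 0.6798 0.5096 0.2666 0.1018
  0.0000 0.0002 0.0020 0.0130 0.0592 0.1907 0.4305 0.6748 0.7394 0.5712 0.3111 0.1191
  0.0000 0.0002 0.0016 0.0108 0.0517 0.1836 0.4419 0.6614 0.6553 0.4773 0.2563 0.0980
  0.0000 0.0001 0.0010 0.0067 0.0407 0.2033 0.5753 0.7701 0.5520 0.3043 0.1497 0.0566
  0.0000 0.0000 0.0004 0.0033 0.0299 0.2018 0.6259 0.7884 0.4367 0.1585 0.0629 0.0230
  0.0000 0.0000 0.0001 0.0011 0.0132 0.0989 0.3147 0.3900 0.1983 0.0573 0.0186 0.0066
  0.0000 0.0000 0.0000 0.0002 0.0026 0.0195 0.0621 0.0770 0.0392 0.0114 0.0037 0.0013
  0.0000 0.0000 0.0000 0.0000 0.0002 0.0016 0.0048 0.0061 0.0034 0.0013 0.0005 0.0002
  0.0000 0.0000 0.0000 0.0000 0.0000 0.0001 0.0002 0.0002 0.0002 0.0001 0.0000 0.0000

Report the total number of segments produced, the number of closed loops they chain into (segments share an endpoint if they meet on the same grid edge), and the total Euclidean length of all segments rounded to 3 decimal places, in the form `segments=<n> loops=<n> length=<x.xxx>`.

segments=16 loops=3 length=10.613

cell (0,7): code 0100 → (0.743,8.000)–(1.000,7.664)
cell (0,8): code 1000 → (1.000,8.425)–(0.743,8.000)
cell (1,7): code 0110 → (1.000,7.664)–(2.000,7.447)
cell (1,8): code 1001 → (2.000,8.643)–(1.000,8.425)
cell (2,7): code 0010 → (2.000,7.447)–(2.884,8.000)
cell (2,8): code 0001 → (2.884,8.000)–(2.000,8.643)
cell (3,7): code 0100 → (3.624,8.000)–(4.000,7.653)
cell (3,8): code 1000 → (4.000,8.133)–(3.624,8.000)
cell (4,7): code 0010 → (4.000,7.653)–(4.266,8.000)
cell (4,8): code 0001 → (4.266,8.000)–(4.000,8.133)
cell (5,6): code 0100 → (5.511,7.000)–(6.000,6.727)
cell (5,7): code 1000 → (6.000,7.243)–(5.511,7.000)
cell (6,6): code 0110 → (6.000,6.727)–(7.000,6.561)
cell (6,7): code 1001 → (7.000,7.203)–(6.000,7.243)
cell (7,6): code 0010 → (7.000,6.561)–(7.179,7.000)
cell (7,7): code 0001 → (7.179,7.000)–(7.000,7.203)
total: 16 segments, chained into 3 closed loop(s), length Σ = 10.612622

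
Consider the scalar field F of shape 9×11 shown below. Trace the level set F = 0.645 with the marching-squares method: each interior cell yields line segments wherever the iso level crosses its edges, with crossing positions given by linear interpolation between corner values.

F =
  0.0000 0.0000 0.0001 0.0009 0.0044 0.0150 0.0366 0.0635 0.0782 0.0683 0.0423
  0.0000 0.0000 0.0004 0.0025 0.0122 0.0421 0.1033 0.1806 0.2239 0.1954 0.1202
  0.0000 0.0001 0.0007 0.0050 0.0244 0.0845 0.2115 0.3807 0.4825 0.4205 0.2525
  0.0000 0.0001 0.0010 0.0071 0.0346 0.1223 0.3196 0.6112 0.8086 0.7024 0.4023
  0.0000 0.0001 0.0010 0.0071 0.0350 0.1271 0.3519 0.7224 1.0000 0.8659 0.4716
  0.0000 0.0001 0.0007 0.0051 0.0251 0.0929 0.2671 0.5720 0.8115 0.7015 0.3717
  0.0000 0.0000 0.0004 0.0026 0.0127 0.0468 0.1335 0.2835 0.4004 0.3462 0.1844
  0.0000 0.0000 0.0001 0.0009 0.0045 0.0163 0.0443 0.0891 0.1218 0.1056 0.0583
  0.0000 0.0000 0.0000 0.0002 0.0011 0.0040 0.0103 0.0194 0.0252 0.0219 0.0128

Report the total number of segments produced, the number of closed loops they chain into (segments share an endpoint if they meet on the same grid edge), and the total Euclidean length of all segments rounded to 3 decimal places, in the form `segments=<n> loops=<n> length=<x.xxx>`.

cell (2,7): code 0100 → (2.498,8.000)–(3.000,7.171)
cell (2,8): code 1100 → (2.796,9.000)–(2.498,8.000)
cell (2,9): code 1000 → (3.000,9.191)–(2.796,9.000)
cell (3,6): code 0100 → (3.304,7.000)–(4.000,6.791)
cell (3,7): code 1110 → (3.000,7.171)–(3.304,7.000)
cell (3,9): code 1001 → (4.000,9.560)–(3.000,9.191)
cell (4,6): code 0010 → (4.000,6.791)–(4.515,7.000)
cell (4,7): code 0111 → (4.515,7.000)–(5.000,7.305)
cell (4,9): code 1001 → (5.000,9.171)–(4.000,9.560)
cell (5,7): code 0010 → (5.000,7.305)–(5.405,8.000)
cell (5,8): code 0011 → (5.405,8.000)–(5.159,9.000)
cell (5,9): code 0001 → (5.159,9.000)–(5.000,9.171)
total: 12 segments, chained into 1 closed loop(s), length Σ = 8.702760

segments=12 loops=1 length=8.703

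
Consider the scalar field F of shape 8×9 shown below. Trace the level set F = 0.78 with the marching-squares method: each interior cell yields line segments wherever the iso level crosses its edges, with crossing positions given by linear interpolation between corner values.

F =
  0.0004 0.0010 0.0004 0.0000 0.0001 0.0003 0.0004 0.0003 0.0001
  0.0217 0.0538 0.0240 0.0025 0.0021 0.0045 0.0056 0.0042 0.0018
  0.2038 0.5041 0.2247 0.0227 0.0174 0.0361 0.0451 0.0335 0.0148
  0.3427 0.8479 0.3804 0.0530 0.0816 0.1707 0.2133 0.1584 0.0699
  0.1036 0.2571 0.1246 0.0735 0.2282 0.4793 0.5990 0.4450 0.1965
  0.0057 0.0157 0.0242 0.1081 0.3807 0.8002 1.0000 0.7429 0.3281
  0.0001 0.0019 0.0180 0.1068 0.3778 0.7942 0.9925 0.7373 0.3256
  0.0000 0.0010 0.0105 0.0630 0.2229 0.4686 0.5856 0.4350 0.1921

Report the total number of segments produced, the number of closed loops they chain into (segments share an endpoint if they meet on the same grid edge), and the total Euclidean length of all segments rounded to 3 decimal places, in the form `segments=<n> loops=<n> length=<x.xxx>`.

cell (2,0): code 0100 → (2.803,1.000)–(3.000,0.866)
cell (2,1): code 1000 → (3.000,1.145)–(2.803,1.000)
cell (3,0): code 0010 → (3.000,0.866)–(3.115,1.000)
cell (3,1): code 0001 → (3.115,1.000)–(3.000,1.145)
cell (4,4): code 0100 → (4.937,5.000)–(5.000,4.952)
cell (4,5): code 1100 → (4.451,6.000)–(4.937,5.000)
cell (4,6): code 1000 → (5.000,6.856)–(4.451,6.000)
cell (5,4): code 0110 → (5.000,4.952)–(6.000,4.966)
cell (5,6): code 1001 → (6.000,6.833)–(5.000,6.856)
cell (6,4): code 0010 → (6.000,4.966)–(6.044,5.000)
cell (6,5): code 0011 → (6.044,5.000)–(6.522,6.000)
cell (6,6): code 0001 → (6.522,6.000)–(6.000,6.833)
total: 12 segments, chained into 2 closed loop(s), length Σ = 7.200794

segments=12 loops=2 length=7.201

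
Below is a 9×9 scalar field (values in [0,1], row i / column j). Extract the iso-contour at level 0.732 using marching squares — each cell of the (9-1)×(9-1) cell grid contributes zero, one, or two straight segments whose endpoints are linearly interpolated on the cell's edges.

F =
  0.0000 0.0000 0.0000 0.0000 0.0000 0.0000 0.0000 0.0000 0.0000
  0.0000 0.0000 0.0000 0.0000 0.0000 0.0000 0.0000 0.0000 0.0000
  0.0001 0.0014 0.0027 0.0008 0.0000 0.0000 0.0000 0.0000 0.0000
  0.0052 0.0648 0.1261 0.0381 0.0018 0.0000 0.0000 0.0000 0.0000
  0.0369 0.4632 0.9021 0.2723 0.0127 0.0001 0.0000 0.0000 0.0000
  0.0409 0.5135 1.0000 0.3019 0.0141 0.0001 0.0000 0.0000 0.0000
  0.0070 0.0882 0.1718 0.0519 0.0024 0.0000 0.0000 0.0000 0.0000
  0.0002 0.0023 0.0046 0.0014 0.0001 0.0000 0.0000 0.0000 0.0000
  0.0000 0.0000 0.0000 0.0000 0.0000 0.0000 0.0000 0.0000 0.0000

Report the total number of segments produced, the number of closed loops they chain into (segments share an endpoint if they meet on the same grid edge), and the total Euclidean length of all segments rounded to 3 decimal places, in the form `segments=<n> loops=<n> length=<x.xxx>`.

cell (3,1): code 0100 → (3.781,2.000)–(4.000,1.612)
cell (3,2): code 1000 → (4.000,2.270)–(3.781,2.000)
cell (4,1): code 0110 → (4.000,1.612)–(5.000,1.449)
cell (4,2): code 1001 → (5.000,2.384)–(4.000,2.270)
cell (5,1): code 0010 → (5.000,1.449)–(5.324,2.000)
cell (5,2): code 0001 → (5.324,2.000)–(5.000,2.384)
total: 6 segments, chained into 1 closed loop(s), length Σ = 3.953775

segments=6 loops=1 length=3.954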